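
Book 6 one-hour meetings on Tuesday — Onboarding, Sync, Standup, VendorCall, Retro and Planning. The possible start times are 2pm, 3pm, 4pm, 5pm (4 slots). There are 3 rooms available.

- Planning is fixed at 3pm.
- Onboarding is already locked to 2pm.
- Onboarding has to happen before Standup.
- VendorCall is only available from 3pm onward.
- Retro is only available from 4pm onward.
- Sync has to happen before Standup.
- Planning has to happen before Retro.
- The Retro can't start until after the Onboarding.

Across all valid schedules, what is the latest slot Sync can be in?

Downstream work caps Sync at 4pm.
Sync at 4pm is achievable: Planning=3pm, Sync=4pm, VendorCall=3pm, Retro=4pm, Standup=5pm, Onboarding=2pm.

4pm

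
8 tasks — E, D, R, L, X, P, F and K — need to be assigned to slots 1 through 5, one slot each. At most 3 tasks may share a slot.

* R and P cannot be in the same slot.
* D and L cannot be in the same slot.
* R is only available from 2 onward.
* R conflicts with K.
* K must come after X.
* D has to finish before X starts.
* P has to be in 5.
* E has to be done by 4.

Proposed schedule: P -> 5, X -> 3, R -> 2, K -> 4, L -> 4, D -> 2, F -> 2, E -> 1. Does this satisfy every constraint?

Valid

At most 3 tasks may share a slot — holds.
R is only available from 2 onward — holds.
D and L cannot be in the same slot — holds.
R conflicts with K — holds.
D has to finish before X starts — holds.
R and P cannot be in the same slot — holds.
K must come after X — holds.
E has to be done by 4 — holds.
P has to be in 5 — holds.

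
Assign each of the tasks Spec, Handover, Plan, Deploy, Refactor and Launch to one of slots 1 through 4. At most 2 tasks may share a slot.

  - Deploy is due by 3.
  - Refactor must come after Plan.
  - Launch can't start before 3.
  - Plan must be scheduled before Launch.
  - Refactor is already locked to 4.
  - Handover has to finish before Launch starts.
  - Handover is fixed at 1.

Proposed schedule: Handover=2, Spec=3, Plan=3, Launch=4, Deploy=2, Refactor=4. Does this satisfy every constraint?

No — it violates: Handover is fixed at 1

Handover has to finish before Launch starts — holds.
Launch can't start before 3 — holds.
Plan must be scheduled before Launch — holds.
Deploy is due by 3 — holds.
At most 2 tasks may share a slot — holds.
Refactor is already locked to 4 — holds.
Refactor must come after Plan — holds.
Handover is fixed at 1 — violated.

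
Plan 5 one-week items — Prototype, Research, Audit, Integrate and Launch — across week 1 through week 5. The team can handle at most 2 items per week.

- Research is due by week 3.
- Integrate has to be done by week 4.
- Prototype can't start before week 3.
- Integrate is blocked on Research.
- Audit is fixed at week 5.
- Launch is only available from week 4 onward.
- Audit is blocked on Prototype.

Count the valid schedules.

Splitting on Prototype: it can be week 3 (12), week 4 (9). Listing each branch's schedules as (Research, Audit, Integrate, Launch) by week number:
Prototype=week 3: (1,5,2,4) (1,5,2,5) (1,5,3,4) (1,5,3,5) (1,5,4,4) (1,5,4,5) (2,5,3,4) (2,5,3,5) (2,5,4,4) (2,5,4,5) (3,5,4,4) (3,5,4,5) — 12.
Prototype=week 4: (1,5,2,4) (1,5,2,5) (1,5,3,4) (1,5,3,5) (1,5,4,5) (2,5,3,4) (2,5,3,5) (2,5,4,5) (3,5,4,5) — 9.
Summing: 12 + 9 = 21.

21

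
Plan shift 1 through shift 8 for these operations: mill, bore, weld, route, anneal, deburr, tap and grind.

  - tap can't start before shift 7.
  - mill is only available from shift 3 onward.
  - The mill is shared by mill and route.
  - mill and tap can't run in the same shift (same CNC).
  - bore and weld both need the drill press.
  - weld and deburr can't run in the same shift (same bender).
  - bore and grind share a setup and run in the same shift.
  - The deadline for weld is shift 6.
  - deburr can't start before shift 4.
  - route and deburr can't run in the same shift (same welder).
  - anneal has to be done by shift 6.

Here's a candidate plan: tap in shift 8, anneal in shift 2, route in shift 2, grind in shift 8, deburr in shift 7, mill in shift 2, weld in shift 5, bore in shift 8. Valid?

deburr can't start before shift 4 — holds.
bore and grind share a setup and run in the same shift — holds.
bore and weld both need the drill press — holds.
mill and tap can't run in the same shift (same CNC) — holds.
The mill is shared by mill and route — violated.
weld and deburr can't run in the same shift (same bender) — holds.
mill is only available from shift 3 onward — violated.
The deadline for weld is shift 6 — holds.
tap can't start before shift 7 — holds.
anneal has to be done by shift 6 — holds.
route and deburr can't run in the same shift (same welder) — holds.

No. mill is only available from shift 3 onward is not satisfied.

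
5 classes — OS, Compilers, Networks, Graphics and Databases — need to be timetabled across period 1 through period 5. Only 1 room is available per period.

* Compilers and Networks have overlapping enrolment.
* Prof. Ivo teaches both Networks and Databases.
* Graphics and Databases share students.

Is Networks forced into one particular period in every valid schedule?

Networks can be period 1 (e.g. Databases -> period 5; Graphics -> period 4; Compilers -> period 3; OS -> period 2; Networks -> period 1) or period 2 (e.g. Databases -> period 5; Networks -> period 2; Graphics -> period 4; Compilers -> period 3; OS -> period 1).

No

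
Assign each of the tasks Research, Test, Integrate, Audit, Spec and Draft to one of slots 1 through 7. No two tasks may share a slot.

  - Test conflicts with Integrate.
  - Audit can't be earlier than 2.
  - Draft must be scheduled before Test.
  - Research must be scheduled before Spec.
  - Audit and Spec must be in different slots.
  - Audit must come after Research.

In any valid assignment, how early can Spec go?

Precedence pushes Spec to at least 2.
Spec at 2 is achievable: Integrate=6; Draft=4; Spec=2; Audit=3; Test=5; Research=1.

2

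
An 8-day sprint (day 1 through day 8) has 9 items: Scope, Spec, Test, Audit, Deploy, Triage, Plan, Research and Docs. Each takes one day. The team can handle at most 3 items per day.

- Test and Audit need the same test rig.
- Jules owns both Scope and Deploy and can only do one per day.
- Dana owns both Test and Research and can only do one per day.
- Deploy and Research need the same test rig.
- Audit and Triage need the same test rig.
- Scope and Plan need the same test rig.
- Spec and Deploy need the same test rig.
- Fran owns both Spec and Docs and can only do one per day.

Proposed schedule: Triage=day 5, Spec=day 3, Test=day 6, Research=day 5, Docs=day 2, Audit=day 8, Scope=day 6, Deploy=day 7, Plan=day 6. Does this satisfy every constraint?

Fran owns both Spec and Docs and can only do one per day — holds.
Audit and Triage need the same test rig — holds.
Spec and Deploy need the same test rig — holds.
Deploy and Research need the same test rig — holds.
Scope and Plan need the same test rig — violated.
Dana owns both Test and Research and can only do one per day — holds.
The team can handle at most 3 items per day — holds.
Jules owns both Scope and Deploy and can only do one per day — holds.
Test and Audit need the same test rig — holds.

Invalid. Scope and Plan need the same test rig.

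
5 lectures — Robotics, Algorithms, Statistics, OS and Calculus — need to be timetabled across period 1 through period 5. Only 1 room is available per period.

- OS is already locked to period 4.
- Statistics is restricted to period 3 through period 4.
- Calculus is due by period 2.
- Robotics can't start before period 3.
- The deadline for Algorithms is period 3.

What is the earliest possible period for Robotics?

period 5

Robotics is available from period 3.
Robotics at period 5 is achievable: Robotics in period 5; Algorithms in period 2; Calculus in period 1; OS in period 4; Statistics in period 3.
Nothing earlier works — the capacity limit rule out every period before period 5.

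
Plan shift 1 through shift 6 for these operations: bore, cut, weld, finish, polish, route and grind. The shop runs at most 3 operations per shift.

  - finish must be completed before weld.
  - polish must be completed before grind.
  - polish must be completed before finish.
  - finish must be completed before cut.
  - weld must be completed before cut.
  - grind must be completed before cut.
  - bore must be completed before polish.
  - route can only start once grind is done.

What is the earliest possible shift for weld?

Precedence pushes weld to at least shift 4; downstream work caps weld at shift 5.
weld at shift 4 is achievable: polish -> shift 2, bore -> shift 1, cut -> shift 5, route -> shift 4, finish -> shift 3, weld -> shift 4, grind -> shift 3.

shift 4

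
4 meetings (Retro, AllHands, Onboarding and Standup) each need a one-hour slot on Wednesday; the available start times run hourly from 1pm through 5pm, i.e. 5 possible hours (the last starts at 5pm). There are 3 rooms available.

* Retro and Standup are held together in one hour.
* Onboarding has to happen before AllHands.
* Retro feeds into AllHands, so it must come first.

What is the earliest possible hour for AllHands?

2pm

Precedence pushes AllHands to at least 2pm.
AllHands at 2pm is achievable: AllHands in 2pm; Standup in 1pm; Onboarding in 1pm; Retro in 1pm.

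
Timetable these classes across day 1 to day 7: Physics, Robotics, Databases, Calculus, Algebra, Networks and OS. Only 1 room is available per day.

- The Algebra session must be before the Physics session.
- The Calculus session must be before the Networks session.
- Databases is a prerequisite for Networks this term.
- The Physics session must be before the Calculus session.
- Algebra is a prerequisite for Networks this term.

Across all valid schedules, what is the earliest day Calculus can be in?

Precedence pushes Calculus to at least day 3; downstream work caps Calculus at day 6.
Calculus at day 3 is achievable: Algebra=day 1; Robotics=day 6; Databases=day 4; Calculus=day 3; Networks=day 5; OS=day 7; Physics=day 2.

day 3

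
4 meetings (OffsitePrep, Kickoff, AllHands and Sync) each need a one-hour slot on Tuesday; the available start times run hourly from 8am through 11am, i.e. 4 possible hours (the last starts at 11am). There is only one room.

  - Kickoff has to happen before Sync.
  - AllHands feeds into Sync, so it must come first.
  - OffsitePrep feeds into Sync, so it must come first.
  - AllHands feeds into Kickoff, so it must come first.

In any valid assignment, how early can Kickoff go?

Precedence pushes Kickoff to at least 9am; downstream work caps Kickoff at 10am.
Kickoff at 9am is achievable: Kickoff=9am; OffsitePrep=10am; AllHands=8am; Sync=11am.

9am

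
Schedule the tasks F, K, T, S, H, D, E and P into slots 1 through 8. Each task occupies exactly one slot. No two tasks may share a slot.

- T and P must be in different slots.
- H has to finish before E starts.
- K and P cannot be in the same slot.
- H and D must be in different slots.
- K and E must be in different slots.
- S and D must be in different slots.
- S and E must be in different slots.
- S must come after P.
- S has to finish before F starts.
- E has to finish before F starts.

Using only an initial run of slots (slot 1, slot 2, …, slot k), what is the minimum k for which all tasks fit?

8 slots

The precedence chain requires at least 3 distinct slots.
With at most 1 per slot and 8 tasks, at least 8 slots are needed.
8 works (last occupied slot: 8): for example K -> 6; H -> 3; S -> 2; D -> 8; E -> 4; P -> 1; T -> 7; F -> 5.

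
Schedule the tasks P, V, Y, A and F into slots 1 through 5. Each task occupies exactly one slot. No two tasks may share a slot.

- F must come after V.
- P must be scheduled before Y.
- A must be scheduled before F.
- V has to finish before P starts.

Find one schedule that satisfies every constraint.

V=1; P=2; F=4; Y=5; A=3

Checking: A(3) before F(4); P(2) before Y(5); V(1) before F(4); V(1) before P(2); max 1 per slot (cap 1).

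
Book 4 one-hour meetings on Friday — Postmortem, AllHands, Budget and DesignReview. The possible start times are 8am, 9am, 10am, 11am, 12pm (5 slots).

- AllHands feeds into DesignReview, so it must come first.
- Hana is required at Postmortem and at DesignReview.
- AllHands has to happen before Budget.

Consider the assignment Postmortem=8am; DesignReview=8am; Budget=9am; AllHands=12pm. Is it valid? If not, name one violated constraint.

Hana is required at Postmortem and at DesignReview — violated.
AllHands feeds into DesignReview, so it must come first — violated.
AllHands has to happen before Budget — violated.

Invalid. AllHands feeds into DesignReview, so it must come first.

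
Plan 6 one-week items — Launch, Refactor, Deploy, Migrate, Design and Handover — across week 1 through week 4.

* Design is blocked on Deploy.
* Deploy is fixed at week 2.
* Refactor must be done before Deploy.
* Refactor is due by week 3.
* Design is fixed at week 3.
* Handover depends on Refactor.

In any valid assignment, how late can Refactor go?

week 1

Refactor's own window allows nothing later than week 3; downstream work caps Refactor at week 1.
Refactor at week 1 is achievable: Launch=week 1; Design=week 3; Migrate=week 1; Deploy=week 2; Handover=week 2; Refactor=week 1.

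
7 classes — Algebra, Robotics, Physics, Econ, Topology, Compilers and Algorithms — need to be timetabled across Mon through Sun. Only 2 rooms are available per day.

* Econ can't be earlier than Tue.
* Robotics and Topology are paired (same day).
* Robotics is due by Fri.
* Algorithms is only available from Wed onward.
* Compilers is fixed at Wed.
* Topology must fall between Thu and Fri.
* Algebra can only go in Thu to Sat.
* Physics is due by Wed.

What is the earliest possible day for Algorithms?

Wed

Algorithms is available from Wed.
Algorithms at Wed is achievable: Compilers=Wed; Robotics=Thu; Econ=Tue; Algorithms=Wed; Physics=Mon; Algebra=Fri; Topology=Thu.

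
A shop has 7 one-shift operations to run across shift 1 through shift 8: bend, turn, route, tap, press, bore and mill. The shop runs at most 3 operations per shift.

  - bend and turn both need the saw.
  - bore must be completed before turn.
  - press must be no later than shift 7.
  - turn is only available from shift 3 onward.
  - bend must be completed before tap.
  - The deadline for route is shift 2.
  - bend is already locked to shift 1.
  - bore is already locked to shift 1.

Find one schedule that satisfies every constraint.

bend in shift 1, bore in shift 1, mill in shift 2, route in shift 1, press in shift 2, turn in shift 3, tap in shift 2

Checking: bore(shift 1) before turn(shift 3); bend(shift 1) before tap(shift 2); bend(shift 1) != turn(shift 3); route=shift 1 in [shift 1,shift 2]; bend=shift 1 in [shift 1,shift 1]; press=shift 2 in [shift 1,shift 7]; turn=shift 3 in [shift 3,shift 8]; bore=shift 1 in [shift 1,shift 1]; max 3 per shift (cap 3).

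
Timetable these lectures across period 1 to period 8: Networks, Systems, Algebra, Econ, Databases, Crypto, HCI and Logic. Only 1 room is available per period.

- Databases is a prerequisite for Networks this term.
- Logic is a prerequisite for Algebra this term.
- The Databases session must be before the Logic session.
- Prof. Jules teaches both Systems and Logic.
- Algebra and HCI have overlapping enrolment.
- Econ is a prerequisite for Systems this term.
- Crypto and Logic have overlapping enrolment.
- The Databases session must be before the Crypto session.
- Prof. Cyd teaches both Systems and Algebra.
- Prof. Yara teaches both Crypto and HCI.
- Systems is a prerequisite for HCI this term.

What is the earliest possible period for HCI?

Precedence pushes HCI to at least period 3.
HCI at period 3 is achievable: Crypto=period 8; Logic=period 5; Systems=period 2; Econ=period 1; Databases=period 4; HCI=period 3; Algebra=period 7; Networks=period 6.

period 3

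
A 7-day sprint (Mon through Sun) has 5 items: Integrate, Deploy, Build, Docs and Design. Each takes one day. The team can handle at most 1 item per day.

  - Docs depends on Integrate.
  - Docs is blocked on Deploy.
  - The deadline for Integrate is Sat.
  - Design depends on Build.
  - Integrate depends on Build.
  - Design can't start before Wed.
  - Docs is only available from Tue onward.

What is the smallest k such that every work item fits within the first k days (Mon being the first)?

5 days

The precedence chain requires at least 3 distinct days.
With at most 1 per day and 5 work items, at least 5 days are needed.
5 works (last occupied day: Fri): for example Deploy -> Thu, Docs -> Fri, Design -> Wed, Build -> Mon, Integrate -> Tue.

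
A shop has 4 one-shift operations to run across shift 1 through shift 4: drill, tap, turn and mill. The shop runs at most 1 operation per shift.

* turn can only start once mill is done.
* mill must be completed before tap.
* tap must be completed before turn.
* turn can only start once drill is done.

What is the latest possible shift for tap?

shift 3

Precedence pushes tap to at least shift 2; downstream work caps tap at shift 3.
tap at shift 3 is achievable: tap in shift 3, mill in shift 1, drill in shift 2, turn in shift 4.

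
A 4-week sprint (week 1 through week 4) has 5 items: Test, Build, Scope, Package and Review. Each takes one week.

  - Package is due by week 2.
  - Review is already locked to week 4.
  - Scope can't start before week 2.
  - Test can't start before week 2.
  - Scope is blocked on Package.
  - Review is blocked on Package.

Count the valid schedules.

Splitting on Test: it can be week 2 (20), week 3 (20), week 4 (20). Listing each branch's schedules as (Build, Scope, Package, Review) by week number:
Test=week 2: (1,2,1,4) (1,3,1,4) (1,3,2,4) (1,4,1,4) (1,4,2,4) (2,2,1,4) (2,3,1,4) (2,3,2,4) (2,4,1,4) (2,4,2,4) (3,2,1,4) (3,3,1,4) (3,3,2,4) (3,4,1,4) (3,4,2,4) (4,2,1,4) (4,3,1,4) (4,3,2,4) (4,4,1,4) (4,4,2,4) — 20.
Test=week 3: (1,2,1,4) (1,3,1,4) (1,3,2,4) (1,4,1,4) (1,4,2,4) (2,2,1,4) (2,3,1,4) (2,3,2,4) (2,4,1,4) (2,4,2,4) (3,2,1,4) (3,3,1,4) (3,3,2,4) (3,4,1,4) (3,4,2,4) (4,2,1,4) (4,3,1,4) (4,3,2,4) (4,4,1,4) (4,4,2,4) — 20.
Test=week 4: (1,2,1,4) (1,3,1,4) (1,3,2,4) (1,4,1,4) (1,4,2,4) (2,2,1,4) (2,3,1,4) (2,3,2,4) (2,4,1,4) (2,4,2,4) (3,2,1,4) (3,3,1,4) (3,3,2,4) (3,4,1,4) (3,4,2,4) (4,2,1,4) (4,3,1,4) (4,3,2,4) (4,4,1,4) (4,4,2,4) — 20.
Summing: 20 + 20 + 20 = 60.

60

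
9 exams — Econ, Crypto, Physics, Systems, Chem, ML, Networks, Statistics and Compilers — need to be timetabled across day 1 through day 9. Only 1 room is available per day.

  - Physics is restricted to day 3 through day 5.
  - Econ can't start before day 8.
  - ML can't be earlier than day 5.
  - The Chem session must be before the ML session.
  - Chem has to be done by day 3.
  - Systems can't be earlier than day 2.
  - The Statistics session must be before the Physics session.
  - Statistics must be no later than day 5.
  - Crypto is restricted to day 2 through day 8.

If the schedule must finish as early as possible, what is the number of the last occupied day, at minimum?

The precedence chain requires at least 2 distinct days.
With at most 1 per day and 9 exams, at least 9 days are needed.
Econ can't be placed before day 8, so the schedule must run through at least day 8.
9 works (last occupied day: day 9): for example Crypto=day 4, ML=day 5, Chem=day 1, Networks=day 7, Statistics=day 2, Systems=day 6, Compilers=day 9, Physics=day 3, Econ=day 8.

9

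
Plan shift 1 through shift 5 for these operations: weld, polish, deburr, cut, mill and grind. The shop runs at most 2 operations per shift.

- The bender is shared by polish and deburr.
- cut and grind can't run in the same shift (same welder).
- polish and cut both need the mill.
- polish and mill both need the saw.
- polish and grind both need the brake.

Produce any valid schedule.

weld in shift 1, grind in shift 3, mill in shift 3, polish in shift 1, cut in shift 2, deburr in shift 2

Checking: cut(shift 2) != grind(shift 3); polish(shift 1) != mill(shift 3); polish(shift 1) != deburr(shift 2); polish(shift 1) != cut(shift 2); polish(shift 1) != grind(shift 3); max 2 per shift (cap 2).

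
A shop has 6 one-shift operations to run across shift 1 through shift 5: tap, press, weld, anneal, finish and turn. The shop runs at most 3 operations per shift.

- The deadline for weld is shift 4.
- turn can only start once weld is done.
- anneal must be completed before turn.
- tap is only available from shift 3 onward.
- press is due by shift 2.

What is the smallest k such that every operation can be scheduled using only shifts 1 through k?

The precedence chain requires at least 2 distinct shifts.
With at most 3 per shift and 6 operations, at least 2 shifts are needed.
tap can't be placed before shift 3, so the schedule must run through at least shift 3.
3 works (last occupied shift: shift 3): for example press in shift 1, anneal in shift 1, weld in shift 1, finish in shift 2, turn in shift 2, tap in shift 3.

3 shifts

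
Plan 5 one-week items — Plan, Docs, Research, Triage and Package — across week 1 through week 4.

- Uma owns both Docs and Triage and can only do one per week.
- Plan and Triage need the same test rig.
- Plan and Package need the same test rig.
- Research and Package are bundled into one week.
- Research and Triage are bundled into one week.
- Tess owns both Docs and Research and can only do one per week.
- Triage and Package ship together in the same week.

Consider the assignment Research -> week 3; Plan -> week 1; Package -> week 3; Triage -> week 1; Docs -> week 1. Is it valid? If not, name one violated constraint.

Uma owns both Docs and Triage and can only do one per week — violated.
Triage and Package ship together in the same week — violated.
Tess owns both Docs and Research and can only do one per week — holds.
Plan and Triage need the same test rig — violated.
Research and Package are bundled into one week — holds.
Plan and Package need the same test rig — holds.
Research and Triage are bundled into one week — violated.

No. Plan and Triage need the same test rig is not satisfied.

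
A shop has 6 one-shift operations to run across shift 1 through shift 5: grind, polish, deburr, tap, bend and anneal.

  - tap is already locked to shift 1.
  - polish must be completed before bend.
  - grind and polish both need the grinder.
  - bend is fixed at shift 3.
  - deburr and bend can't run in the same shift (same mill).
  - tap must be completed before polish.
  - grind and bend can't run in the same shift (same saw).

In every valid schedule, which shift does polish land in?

tap is fixed at shift 1 and must come before polish, so polish is at least shift 2.
bend is fixed at shift 3 and must come after polish, so polish is at most shift 2.
So polish must be shift 2.

shift 2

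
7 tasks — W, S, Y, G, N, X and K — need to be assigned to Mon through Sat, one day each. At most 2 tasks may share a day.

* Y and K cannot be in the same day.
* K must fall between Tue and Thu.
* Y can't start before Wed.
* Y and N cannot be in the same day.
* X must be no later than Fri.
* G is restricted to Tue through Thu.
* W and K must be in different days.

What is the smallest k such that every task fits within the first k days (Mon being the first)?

4 days

With at most 2 per day and 7 tasks, at least 4 days are needed.
Y can't be placed before Wed — that is day 3 counting from Mon — so the schedule must run through at least 3 days.
4 works (last occupied day: Thu): for example G=Tue, W=Mon, N=Thu, X=Wed, K=Tue, S=Mon, Y=Wed.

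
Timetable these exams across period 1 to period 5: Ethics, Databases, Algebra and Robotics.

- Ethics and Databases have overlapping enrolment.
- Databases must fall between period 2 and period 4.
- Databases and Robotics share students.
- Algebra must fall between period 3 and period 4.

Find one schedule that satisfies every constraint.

Robotics=period 1, Ethics=period 1, Algebra=period 3, Databases=period 2

Checking: Ethics(period 1) != Databases(period 2); Databases(period 2) != Robotics(period 1); Algebra=period 3 in [period 3,period 4]; Databases=period 2 in [period 2,period 4].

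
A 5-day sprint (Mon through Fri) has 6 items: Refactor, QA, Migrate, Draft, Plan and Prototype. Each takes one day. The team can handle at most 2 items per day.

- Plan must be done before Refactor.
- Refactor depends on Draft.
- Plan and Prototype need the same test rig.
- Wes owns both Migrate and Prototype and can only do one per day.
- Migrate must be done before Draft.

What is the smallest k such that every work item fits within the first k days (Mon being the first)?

3 days

The precedence chain requires at least 3 distinct days.
With at most 2 per day and 6 work items, at least 3 days are needed.
3 works (last occupied day: Wed): for example Migrate -> Mon, Draft -> Tue, QA -> Tue, Prototype -> Wed, Plan -> Mon, Refactor -> Wed.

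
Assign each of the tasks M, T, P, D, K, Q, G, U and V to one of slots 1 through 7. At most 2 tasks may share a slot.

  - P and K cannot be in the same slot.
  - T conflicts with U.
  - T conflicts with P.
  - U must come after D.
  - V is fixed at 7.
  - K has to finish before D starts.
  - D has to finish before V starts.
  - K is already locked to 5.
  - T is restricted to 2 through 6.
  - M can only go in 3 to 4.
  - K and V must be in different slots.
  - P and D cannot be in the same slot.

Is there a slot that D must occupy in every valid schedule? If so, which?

K is fixed at 5 and must come before D, so D is at least 6.
V is fixed at 7 and must come after D, so D is at most 6.
So D must be 6.

6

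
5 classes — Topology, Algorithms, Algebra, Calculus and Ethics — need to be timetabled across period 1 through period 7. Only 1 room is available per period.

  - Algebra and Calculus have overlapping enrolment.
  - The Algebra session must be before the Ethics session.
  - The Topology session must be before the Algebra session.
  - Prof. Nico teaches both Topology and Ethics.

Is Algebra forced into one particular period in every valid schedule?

No

Algebra can be period 2 (e.g. Ethics in period 3; Topology in period 1; Algorithms in period 4; Algebra in period 2; Calculus in period 5) or period 3 (e.g. Calculus -> period 5, Topology -> period 1, Algebra -> period 3, Ethics -> period 4, Algorithms -> period 2).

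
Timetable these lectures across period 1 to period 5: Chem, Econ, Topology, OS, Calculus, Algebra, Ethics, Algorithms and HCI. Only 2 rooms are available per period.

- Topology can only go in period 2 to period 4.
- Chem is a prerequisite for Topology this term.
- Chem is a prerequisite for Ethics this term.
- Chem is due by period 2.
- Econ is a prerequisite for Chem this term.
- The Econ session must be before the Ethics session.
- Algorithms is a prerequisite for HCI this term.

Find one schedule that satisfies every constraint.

Algebra=period 5; Econ=period 1; OS=period 4; HCI=period 2; Calculus=period 4; Topology=period 3; Ethics=period 3; Chem=period 2; Algorithms=period 1

Checking: Chem(period 2) before Topology(period 3); Chem(period 2) before Ethics(period 3); Econ(period 1) before Chem(period 2); Econ(period 1) before Ethics(period 3); Algorithms(period 1) before HCI(period 2); Chem=period 2 in [period 1,period 2]; Topology=period 3 in [period 2,period 4]; max 2 per period (cap 2).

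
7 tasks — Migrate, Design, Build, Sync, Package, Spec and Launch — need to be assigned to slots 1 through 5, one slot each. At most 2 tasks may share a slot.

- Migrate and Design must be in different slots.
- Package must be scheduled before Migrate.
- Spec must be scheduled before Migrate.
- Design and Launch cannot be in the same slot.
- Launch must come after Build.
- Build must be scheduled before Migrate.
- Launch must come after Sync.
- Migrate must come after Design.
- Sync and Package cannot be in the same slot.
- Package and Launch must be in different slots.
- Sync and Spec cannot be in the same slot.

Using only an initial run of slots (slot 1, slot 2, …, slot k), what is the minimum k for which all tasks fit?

The precedence chain requires at least 2 distinct slots.
With at most 2 per slot and 7 tasks, at least 4 slots are needed.
4 works (last occupied slot: 4): for example Launch in 4, Design in 1, Package in 2, Sync in 3, Migrate in 3, Build in 1, Spec in 2.

4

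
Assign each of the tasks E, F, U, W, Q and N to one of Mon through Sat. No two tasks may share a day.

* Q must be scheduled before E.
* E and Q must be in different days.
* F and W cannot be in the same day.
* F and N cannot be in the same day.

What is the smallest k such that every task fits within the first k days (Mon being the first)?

6 days

The precedence chain requires at least 2 distinct days.
With at most 1 per day and 6 tasks, at least 6 days are needed.
6 works (last occupied day: Sat): for example U -> Thu; Q -> Mon; W -> Fri; E -> Tue; N -> Sat; F -> Wed.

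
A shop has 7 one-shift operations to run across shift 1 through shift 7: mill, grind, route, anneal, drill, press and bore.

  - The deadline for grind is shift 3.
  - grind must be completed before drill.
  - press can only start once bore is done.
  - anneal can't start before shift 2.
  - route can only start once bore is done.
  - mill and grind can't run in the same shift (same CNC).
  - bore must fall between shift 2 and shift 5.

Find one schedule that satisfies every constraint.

grind -> shift 1; anneal -> shift 2; drill -> shift 2; bore -> shift 2; route -> shift 3; mill -> shift 2; press -> shift 3

Checking: grind(shift 1) before drill(shift 2); bore(shift 2) before press(shift 3); bore(shift 2) before route(shift 3); mill(shift 2) != grind(shift 1); anneal=shift 2 in [shift 2,shift 7]; grind=shift 1 in [shift 1,shift 3]; bore=shift 2 in [shift 2,shift 5].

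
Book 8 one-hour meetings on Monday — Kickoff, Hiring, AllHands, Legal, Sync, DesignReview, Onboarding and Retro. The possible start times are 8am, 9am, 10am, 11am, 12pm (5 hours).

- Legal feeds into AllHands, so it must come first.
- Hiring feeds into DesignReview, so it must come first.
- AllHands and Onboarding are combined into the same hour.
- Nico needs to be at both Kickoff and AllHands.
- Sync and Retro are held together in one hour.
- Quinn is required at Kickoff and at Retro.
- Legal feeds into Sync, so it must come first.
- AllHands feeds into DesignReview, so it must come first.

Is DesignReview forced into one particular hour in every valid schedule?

DesignReview can be 10am (e.g. AllHands -> 9am, DesignReview -> 10am, Sync -> 9am, Retro -> 9am, Legal -> 8am, Hiring -> 8am, Onboarding -> 9am, Kickoff -> 8am) or 11am (e.g. Legal -> 8am; AllHands -> 9am; DesignReview -> 11am; Retro -> 9am; Hiring -> 8am; Onboarding -> 9am; Kickoff -> 8am; Sync -> 9am).

No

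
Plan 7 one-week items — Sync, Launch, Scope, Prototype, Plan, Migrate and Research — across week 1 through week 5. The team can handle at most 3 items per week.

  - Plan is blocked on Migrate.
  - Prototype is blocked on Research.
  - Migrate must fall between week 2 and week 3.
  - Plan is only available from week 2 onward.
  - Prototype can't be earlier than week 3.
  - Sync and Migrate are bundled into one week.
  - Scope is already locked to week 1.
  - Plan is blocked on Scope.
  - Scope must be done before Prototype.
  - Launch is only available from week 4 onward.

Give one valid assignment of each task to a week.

Scope -> week 1, Launch -> week 4, Prototype -> week 3, Research -> week 1, Sync -> week 2, Plan -> week 3, Migrate -> week 2

Checking: Migrate(week 2) before Plan(week 3); Research(week 1) before Prototype(week 3); Scope(week 1) before Plan(week 3); Scope(week 1) before Prototype(week 3); Sync = Migrate = week 2; Prototype=week 3 in [week 3,week 5]; Migrate=week 2 in [week 2,week 3]; Plan=week 3 in [week 2,week 5]; Launch=week 4 in [week 4,week 5]; Scope=week 1 in [week 1,week 1]; max 2 per week (cap 3).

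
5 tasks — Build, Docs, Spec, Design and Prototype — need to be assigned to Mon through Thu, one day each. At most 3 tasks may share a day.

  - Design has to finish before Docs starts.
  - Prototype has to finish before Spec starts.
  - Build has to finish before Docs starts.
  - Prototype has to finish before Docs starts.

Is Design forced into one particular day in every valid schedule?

Design can be Mon (e.g. Design=Mon, Build=Mon, Docs=Tue, Spec=Tue, Prototype=Mon) or Tue (e.g. Spec -> Tue; Prototype -> Mon; Design -> Tue; Docs -> Wed; Build -> Mon).

No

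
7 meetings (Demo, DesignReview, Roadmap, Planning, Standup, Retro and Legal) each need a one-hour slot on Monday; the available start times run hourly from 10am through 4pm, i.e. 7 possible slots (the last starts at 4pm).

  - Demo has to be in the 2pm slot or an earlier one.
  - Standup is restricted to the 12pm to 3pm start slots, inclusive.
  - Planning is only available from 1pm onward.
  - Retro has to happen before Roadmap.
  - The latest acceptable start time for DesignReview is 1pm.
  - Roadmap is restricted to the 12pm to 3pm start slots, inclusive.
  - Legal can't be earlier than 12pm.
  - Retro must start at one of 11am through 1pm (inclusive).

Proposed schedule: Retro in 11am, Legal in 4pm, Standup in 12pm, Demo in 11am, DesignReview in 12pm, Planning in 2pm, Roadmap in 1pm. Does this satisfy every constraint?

Roadmap is restricted to the 12pm to 3pm start slots, inclusive — holds.
Standup is restricted to the 12pm to 3pm start slots, inclusive — holds.
Planning is only available from 1pm onward — holds.
Legal can't be earlier than 12pm — holds.
Demo has to be in the 2pm slot or an earlier one — holds.
Retro must start at one of 11am through 1pm (inclusive) — holds.
Retro has to happen before Roadmap — holds.
The latest acceptable start time for DesignReview is 1pm — holds.

Yes, all constraints hold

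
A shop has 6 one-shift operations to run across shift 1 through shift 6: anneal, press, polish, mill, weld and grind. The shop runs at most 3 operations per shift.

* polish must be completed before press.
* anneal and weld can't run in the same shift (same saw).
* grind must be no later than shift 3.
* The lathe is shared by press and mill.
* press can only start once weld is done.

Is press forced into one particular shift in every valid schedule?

press can be shift 2 (e.g. weld in shift 1, mill in shift 3, polish in shift 1, grind in shift 1, press in shift 2, anneal in shift 2) or shift 3 (e.g. polish in shift 1, mill in shift 2, grind in shift 1, anneal in shift 2, press in shift 3, weld in shift 1).

No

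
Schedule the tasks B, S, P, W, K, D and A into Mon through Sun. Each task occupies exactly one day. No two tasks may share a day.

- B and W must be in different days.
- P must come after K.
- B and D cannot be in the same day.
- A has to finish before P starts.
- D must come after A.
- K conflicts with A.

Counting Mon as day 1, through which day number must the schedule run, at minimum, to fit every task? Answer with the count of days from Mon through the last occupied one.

7 days

The precedence chain requires at least 2 distinct days.
With at most 1 per day and 7 tasks, at least 7 days are needed.
7 works (last occupied day: Sun): for example B -> Fri, S -> Sat, K -> Tue, A -> Mon, W -> Sun, P -> Wed, D -> Thu.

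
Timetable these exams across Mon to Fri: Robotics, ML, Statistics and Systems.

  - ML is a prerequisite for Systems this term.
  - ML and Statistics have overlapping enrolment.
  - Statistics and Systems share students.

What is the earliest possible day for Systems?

Tue

Precedence pushes Systems to at least Tue.
Systems at Tue is achievable: Statistics in Wed; Systems in Tue; Robotics in Mon; ML in Mon.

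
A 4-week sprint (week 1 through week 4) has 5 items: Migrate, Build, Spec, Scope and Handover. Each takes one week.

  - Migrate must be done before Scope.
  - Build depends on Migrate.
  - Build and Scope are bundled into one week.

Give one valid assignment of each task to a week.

Handover -> week 1; Scope -> week 2; Migrate -> week 1; Spec -> week 1; Build -> week 2

Checking: Migrate(week 1) before Scope(week 2); Migrate(week 1) before Build(week 2); Build = Scope = week 2.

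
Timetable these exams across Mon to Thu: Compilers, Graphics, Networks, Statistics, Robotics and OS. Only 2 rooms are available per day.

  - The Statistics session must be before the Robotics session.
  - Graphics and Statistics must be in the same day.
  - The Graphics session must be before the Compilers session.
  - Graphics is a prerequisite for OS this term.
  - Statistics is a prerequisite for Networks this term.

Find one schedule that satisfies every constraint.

Robotics in Wed; Networks in Tue; OS in Wed; Compilers in Tue; Statistics in Mon; Graphics in Mon

Checking: Statistics(Mon) before Networks(Tue); Graphics(Mon) before Compilers(Tue); Statistics(Mon) before Robotics(Wed); Graphics(Mon) before OS(Wed); Graphics = Statistics = Mon; max 2 per day (cap 2).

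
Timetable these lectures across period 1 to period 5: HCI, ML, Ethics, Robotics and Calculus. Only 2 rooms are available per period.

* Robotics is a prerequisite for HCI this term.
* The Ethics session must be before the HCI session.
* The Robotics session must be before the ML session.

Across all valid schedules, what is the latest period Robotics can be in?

Downstream work caps Robotics at period 4.
Robotics at period 4 is achievable: Ethics -> period 1; Robotics -> period 4; ML -> period 5; Calculus -> period 1; HCI -> period 5.

period 4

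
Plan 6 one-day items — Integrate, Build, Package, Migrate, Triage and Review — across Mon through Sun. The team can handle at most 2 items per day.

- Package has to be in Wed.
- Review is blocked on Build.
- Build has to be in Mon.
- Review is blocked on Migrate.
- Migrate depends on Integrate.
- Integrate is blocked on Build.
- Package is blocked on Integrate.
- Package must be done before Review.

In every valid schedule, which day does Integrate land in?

Tue

Build is fixed at Mon and must come before Integrate, so Integrate is at least Tue.
Package is fixed at Wed and must come after Integrate, so Integrate is at most Tue.
So Integrate must be Tue.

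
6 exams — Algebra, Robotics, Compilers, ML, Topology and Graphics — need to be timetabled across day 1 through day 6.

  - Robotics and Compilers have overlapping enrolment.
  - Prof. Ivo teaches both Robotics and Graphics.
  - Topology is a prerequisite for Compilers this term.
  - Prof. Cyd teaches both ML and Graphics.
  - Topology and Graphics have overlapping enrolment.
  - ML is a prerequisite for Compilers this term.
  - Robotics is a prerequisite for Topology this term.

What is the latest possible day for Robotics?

day 4

Downstream work caps Robotics at day 4.
Robotics at day 4 is achievable: Compilers=day 6; Algebra=day 1; Topology=day 5; ML=day 1; Graphics=day 2; Robotics=day 4.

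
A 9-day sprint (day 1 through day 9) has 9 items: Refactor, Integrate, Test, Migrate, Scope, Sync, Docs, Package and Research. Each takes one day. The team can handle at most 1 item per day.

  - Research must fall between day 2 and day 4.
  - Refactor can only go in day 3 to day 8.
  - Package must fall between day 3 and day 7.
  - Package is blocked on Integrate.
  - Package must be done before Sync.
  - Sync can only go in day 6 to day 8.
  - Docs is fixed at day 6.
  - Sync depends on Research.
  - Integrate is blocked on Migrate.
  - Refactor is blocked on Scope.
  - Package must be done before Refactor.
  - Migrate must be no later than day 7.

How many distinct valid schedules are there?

Splitting on Refactor: it can be day 7 (12), day 8 (12). Listing each branch's schedules as (Integrate, Test, Migrate, Scope, Sync, Docs, Package, Research) by day number:
Refactor=day 7: (2,9,1,3,8,6,5,4) (2,9,1,4,8,6,5,3) (2,9,1,5,8,6,3,4) (2,9,1,5,8,6,4,3) (3,9,1,2,8,6,5,4) (3,9,1,4,8,6,5,2) (3,9,1,5,8,6,4,2) (3,9,2,1,8,6,5,4) (4,9,1,2,8,6,5,3) (4,9,1,3,8,6,5,2) (4,9,2,1,8,6,5,3) (4,9,3,1,8,6,5,2) — 12.
Refactor=day 8: (2,9,1,3,7,6,5,4) (2,9,1,4,7,6,5,3) (2,9,1,5,7,6,3,4) (2,9,1,5,7,6,4,3) (3,9,1,2,7,6,5,4) (3,9,1,4,7,6,5,2) (3,9,1,5,7,6,4,2) (3,9,2,1,7,6,5,4) (4,9,1,2,7,6,5,3) (4,9,1,3,7,6,5,2) (4,9,2,1,7,6,5,3) (4,9,3,1,7,6,5,2) — 12.
Summing: 12 + 12 = 24.

24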